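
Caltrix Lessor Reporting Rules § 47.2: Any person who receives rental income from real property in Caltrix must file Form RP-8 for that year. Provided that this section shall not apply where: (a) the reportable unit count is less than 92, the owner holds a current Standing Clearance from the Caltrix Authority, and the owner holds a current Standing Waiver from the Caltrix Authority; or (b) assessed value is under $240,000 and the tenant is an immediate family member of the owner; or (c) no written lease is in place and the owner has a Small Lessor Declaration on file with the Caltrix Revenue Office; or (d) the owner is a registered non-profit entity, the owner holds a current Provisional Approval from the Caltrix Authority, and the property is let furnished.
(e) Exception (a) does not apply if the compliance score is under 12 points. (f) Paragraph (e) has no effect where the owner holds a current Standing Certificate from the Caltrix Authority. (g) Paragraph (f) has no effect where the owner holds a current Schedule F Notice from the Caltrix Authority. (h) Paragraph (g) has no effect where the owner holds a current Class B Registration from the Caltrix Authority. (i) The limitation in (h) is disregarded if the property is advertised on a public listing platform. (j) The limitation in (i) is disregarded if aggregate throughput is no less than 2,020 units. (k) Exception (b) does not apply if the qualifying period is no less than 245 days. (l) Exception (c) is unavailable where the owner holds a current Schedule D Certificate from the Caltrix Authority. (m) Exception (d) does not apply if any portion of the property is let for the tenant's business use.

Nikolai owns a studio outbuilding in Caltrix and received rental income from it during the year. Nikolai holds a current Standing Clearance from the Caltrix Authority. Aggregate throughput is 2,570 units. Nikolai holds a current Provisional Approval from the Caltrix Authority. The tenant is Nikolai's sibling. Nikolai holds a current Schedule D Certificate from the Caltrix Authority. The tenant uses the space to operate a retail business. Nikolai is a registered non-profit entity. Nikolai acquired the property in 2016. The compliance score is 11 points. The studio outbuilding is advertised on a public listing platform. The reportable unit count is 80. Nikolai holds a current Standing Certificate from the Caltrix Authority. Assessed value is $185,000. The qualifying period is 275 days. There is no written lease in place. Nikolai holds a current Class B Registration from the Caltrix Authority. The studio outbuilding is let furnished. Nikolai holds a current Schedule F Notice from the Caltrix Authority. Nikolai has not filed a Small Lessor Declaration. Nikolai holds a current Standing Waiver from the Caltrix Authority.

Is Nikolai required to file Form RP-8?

No — exception (a) applies; Nikolai is not required to file Form RP-8.

Exception (a): the reportable unit count is 80, less than the 92 limit; a current Standing Clearance is held; a current Standing Waiver is held — every condition holds. Under paragraphs (e)–(j): (e) operates (the compliance score is 11 points, under the 12 points limit), but is overridden by (f): (f) operates against (e): a current Standing Certificate is held. (g) would limit (f) — a current Schedule F Notice is held — but (h) sets (g) aside: (h) operates against (g): a current Class B Registration is held. (i) is engaged (the property is publicly advertised), but is set aside by (j): (j) operates against (i): aggregate throughput is 2,570 units, meeting the 2,020 units threshold. (a) remains available.
Exception (b): assessed value is $185,000, under the $240,000 limit; the tenant is an immediate family member — every condition holds. But: (k) operates against (b): the qualifying period is 275 days, meeting the 245 days threshold. So (b) is unavailable.
Exception (c) requires that the owner has a Small Lessor Declaration on file with the Caltrix Revenue Office; but no Small Lessor Declaration is on file, so (c) is unavailable.
Exception (d): Nikolai is a registered non-profit; a current Provisional Approval is held; the property is let furnished — every condition holds. But: (m) applies — the space is let for business use. Exception (d) does not apply.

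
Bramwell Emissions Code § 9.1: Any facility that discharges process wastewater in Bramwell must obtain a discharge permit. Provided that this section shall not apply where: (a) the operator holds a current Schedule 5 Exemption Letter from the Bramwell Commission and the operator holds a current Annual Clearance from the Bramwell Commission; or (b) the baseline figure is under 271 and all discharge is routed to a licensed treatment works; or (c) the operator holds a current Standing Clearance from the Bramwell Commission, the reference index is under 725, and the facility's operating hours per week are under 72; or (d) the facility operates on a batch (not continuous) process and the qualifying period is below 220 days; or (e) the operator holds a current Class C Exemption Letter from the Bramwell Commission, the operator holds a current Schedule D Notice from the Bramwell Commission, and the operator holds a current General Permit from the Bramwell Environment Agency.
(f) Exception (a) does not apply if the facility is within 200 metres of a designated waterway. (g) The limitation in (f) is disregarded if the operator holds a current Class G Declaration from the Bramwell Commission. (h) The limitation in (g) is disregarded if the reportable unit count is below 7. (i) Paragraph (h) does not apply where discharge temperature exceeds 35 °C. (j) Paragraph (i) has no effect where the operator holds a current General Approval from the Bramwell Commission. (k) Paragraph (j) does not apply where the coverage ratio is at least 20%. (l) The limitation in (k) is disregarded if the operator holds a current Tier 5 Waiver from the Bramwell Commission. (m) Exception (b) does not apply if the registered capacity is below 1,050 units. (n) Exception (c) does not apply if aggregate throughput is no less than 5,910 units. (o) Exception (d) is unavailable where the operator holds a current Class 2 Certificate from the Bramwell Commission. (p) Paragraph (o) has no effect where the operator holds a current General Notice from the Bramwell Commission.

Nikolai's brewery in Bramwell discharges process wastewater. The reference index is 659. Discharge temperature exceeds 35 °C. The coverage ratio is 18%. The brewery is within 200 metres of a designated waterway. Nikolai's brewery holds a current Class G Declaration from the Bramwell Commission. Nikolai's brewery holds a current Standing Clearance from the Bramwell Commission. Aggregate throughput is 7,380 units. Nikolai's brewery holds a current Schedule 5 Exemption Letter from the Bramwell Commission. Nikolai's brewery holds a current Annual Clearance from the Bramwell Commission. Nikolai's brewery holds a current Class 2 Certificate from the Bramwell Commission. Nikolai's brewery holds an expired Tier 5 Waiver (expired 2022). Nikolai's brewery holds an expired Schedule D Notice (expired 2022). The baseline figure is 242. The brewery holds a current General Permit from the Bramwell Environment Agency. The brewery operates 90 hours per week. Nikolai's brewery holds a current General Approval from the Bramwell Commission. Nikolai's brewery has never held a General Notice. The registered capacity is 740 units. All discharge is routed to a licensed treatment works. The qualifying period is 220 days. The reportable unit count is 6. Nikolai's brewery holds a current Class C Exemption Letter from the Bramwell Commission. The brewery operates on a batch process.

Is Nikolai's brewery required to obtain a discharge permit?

Yes — Nikolai's brewery must obtain a discharge permit.

Exception (a): a current Schedule 5 Exemption Letter is held; a current Annual Clearance is held — every condition holds. However, paragraphs (f)–(l) must be considered: (f) operates against (a): the brewery is within 200 m of a designated waterway. (g) applies (a current Class G Declaration is held), but yields to (h): (h) operates — the reportable unit count is 6, below the 7 limit. (i) is triggered (discharge temperature exceeds 35 °C), but is overridden by (j): (j) operates against (i): a current General Approval is held. (k) is not triggered (the coverage ratio is 18%, short of 20%), so (j) stands. Exception (a) does not apply.
Exception (b) is satisfied on its face — the baseline figure is 242, under the 271 limit; discharge is routed to a licensed treatment works. But applying paragraph (m): (m) operates — the registered capacity is 740 units, below the 1,050 units limit. (b) is therefore removed.
Exception (c) requires that the facility's operating hours per week are under 72; but the facility's operating hours per week are 90, not under 72, so (c) is unavailable.
Exception (d) fails — the qualifying period is 220 days, not below 220 days.
Exception (e) does not apply: there is no Schedule D Notice in force.
No exception displaces § 9.1.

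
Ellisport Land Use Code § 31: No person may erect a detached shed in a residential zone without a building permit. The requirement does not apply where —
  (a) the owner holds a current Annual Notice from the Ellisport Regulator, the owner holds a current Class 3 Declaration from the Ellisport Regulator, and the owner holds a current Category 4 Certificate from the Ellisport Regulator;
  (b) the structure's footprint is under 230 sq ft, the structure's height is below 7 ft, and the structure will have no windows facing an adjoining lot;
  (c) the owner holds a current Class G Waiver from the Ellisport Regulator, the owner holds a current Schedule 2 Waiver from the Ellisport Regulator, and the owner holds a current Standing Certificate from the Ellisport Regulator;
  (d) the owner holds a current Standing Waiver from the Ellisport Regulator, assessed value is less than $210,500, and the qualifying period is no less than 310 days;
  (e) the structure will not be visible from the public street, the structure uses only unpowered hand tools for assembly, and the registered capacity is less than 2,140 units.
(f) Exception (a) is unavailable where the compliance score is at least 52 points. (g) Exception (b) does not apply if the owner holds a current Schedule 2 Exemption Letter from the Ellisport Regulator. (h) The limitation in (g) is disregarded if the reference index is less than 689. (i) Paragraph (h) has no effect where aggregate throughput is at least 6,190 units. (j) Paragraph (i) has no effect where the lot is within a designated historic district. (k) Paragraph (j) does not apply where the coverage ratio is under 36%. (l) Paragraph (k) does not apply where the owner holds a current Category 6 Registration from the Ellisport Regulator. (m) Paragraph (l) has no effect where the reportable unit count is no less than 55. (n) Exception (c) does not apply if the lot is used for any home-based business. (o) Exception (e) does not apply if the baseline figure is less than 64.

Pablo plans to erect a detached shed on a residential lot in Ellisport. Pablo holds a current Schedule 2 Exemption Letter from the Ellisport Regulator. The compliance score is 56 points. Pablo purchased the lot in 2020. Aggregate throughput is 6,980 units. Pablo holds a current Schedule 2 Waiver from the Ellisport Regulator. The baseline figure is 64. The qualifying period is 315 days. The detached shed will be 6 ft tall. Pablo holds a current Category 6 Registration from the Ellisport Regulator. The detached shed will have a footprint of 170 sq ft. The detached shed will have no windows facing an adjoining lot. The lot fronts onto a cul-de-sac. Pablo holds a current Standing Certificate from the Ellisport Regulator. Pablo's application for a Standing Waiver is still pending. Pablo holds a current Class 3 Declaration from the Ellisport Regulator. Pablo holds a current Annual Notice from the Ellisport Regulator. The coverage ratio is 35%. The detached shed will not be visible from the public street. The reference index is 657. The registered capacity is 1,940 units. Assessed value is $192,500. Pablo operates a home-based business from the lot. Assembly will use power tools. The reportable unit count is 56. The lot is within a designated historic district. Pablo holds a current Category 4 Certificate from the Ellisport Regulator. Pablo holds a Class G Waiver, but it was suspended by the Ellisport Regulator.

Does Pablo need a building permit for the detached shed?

Yes — Pablo must obtain a building permit.

All of (a)'s requirements are met (a current Annual Notice is held; a current Class 3 Declaration is held; a current Category 4 Certificate is held). However, paragraph (f) must be considered: (f) operates against (a): the compliance score is 56 points, meeting the 52 points threshold. So (a) is unavailable.
Exception (b)'s conditions are all satisfied: the structure's footprint is 170 sq ft, under the 230 sq ft limit; the structure's height is 6 ft, below the 7 ft limit; no windows face an adjoining lot. However, paragraphs (g)–(m) must be considered: (g) applies — a current Schedule 2 Exemption Letter is held. (h) is engaged (the reference index is 657, less than the 689 limit), but is set aside by (i): (i) is engaged — aggregate throughput is 6,980 units, meeting the 6,190 units threshold. (j) applies (the lot is in a historic district), but is itself disapplied by (k): (k) operates against (j): the coverage ratio is 35%, under the 36% limit. (l) would limit (k) — a current Category 6 Registration is held — but (m) sets (l) aside: (m) operates against (l): the reportable unit count is 56, meeting the 55 threshold. (b) is therefore removed.
Exception (c) fails — no current Class G Waiver is held.
Exception (d) does not apply: there is no Standing Waiver in force.
Exception (e) requires that the structure uses only unpowered hand tools for assembly; but assembly uses power tools, so (e) is unavailable.
No exception is made out. Pablo falls within the general rule.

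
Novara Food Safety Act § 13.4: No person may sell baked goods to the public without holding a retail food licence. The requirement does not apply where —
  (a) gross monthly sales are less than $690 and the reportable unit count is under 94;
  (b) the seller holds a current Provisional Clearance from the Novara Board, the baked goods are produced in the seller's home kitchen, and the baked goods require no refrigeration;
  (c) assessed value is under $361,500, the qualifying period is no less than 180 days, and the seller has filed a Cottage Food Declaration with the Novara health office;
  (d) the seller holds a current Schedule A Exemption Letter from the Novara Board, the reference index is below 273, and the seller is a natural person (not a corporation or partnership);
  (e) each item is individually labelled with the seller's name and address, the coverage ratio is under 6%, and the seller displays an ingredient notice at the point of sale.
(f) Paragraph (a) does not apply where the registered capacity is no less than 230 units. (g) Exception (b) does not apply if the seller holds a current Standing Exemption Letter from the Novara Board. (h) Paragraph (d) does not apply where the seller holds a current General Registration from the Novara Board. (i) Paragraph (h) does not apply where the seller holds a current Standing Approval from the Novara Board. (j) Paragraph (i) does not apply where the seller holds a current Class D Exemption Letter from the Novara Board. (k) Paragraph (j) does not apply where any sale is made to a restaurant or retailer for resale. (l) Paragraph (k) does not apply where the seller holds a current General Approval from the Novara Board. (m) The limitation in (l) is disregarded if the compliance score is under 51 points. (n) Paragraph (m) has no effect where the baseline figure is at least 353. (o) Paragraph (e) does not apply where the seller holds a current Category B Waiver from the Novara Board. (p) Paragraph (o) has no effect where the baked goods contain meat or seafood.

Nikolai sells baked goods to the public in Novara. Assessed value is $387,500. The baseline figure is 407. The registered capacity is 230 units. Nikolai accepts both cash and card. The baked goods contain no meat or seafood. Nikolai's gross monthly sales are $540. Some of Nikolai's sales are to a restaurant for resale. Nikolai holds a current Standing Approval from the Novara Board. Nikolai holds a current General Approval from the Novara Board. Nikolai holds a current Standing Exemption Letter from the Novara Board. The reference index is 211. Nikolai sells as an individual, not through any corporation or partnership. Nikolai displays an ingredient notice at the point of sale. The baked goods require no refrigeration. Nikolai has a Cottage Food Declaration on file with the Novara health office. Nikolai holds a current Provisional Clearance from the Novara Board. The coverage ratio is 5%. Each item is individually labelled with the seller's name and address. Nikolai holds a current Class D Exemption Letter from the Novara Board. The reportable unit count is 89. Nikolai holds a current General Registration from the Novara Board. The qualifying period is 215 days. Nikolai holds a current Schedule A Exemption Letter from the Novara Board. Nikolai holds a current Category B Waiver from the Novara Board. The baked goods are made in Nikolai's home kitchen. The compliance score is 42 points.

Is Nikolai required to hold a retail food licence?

Yes — Nikolai must hold a retail food licence.

Exception (a): gross monthly sales are $540, less than the $690 limit; the reportable unit count is 89, under the 94 limit — every condition holds. However, paragraph (f) must be considered: (f) operates against (a): the registered capacity is 230 units, meeting the 230 units threshold. Exception (a) does not apply.
Exception (b): a current Provisional Clearance is held; the baked goods are home-kitchen produced; the baked goods are shelf-stable — every condition holds. But applying paragraph (g): (g) operates against (b): a current Standing Exemption Letter is held. (b) is therefore removed.
Exception (c) fails — assessed value is $387,500, not under $361,500.
Exception (d) is satisfied on its face — a current Schedule A Exemption Letter is held; the reference index is 211, below the 273 limit; the seller is a natural person. Turning to paragraphs (h)–(n): (h) operates — a current General Registration is held. (i) is triggered (a current Standing Approval is held), but is overridden by (j): (j) operates — a current Class D Exemption Letter is held. (k) applies (some sales are to a restaurant for resale), but is displaced by (l): (l) operates against (k): a current General Approval is held. (m) operates (the compliance score is 42 points, under the 51 points limit), but is displaced by (n): (n) operates against (m): the baseline figure is 407, meeting the 353 threshold. (d) is therefore removed.
Exception (e)'s conditions are all satisfied: items are individually labelled; the coverage ratio is 5%, under the 6% limit; an ingredient notice is displayed. Turning to paragraphs (o)–(p): (o) operates — a current Category B Waiver is held. (p) is inapplicable (the baked goods contain no meat or seafood), so (o) stands. So (e) is unavailable.
No exception applies. The general rule governs.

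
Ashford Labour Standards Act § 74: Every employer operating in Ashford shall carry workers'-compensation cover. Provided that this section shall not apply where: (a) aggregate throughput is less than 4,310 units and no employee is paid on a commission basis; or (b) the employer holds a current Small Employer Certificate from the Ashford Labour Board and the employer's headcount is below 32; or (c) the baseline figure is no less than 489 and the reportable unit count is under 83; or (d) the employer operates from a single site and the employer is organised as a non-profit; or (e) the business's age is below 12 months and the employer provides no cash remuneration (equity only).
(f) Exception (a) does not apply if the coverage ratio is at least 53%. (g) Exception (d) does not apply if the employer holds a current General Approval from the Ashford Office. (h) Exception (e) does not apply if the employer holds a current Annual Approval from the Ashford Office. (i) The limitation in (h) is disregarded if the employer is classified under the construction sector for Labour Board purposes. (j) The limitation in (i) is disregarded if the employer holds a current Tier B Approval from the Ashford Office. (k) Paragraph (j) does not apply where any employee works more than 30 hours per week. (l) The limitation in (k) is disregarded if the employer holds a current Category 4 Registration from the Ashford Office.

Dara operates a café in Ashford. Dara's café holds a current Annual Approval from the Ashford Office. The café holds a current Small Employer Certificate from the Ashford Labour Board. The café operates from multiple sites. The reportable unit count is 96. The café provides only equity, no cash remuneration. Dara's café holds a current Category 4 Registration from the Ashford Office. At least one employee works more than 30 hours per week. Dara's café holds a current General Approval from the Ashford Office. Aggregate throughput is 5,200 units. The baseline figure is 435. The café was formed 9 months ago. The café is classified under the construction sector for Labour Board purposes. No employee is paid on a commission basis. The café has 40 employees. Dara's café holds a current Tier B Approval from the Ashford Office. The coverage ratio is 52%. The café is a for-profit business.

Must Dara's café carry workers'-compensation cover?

Exception (a) requires that aggregate throughput is less than 4,310 units; but aggregate throughput is 5,200 units, not less than 4,310 units, so (a) is unavailable.
Exception (b) requires that the employer's headcount is below 32; but the employer's headcount is 40, not below 32, so (b) is unavailable.
Exception (c) does not apply: the baseline figure is 435, short of 489.
Exception (d) fails — the employer operates from multiple sites.
Exception (e): the business's age is 9 months, below the 12 months limit; remuneration is equity-only — every condition holds. Turning to paragraphs (h)–(l): (h) operates against (e): a current Annual Approval is held. (i) operates (the café is classified under the construction sector), but yields to (j): (j) applies — a current Tier B Approval is held. (k) would limit (j) — at least one employee exceeds 30 hours/week — but (l) sets (k) aside: (l) operates against (k): a current Category 4 Registration is held. So (e) is unavailable.
No exception displaces § 74.

Yes — Dara's café must carry workers'-compensation cover.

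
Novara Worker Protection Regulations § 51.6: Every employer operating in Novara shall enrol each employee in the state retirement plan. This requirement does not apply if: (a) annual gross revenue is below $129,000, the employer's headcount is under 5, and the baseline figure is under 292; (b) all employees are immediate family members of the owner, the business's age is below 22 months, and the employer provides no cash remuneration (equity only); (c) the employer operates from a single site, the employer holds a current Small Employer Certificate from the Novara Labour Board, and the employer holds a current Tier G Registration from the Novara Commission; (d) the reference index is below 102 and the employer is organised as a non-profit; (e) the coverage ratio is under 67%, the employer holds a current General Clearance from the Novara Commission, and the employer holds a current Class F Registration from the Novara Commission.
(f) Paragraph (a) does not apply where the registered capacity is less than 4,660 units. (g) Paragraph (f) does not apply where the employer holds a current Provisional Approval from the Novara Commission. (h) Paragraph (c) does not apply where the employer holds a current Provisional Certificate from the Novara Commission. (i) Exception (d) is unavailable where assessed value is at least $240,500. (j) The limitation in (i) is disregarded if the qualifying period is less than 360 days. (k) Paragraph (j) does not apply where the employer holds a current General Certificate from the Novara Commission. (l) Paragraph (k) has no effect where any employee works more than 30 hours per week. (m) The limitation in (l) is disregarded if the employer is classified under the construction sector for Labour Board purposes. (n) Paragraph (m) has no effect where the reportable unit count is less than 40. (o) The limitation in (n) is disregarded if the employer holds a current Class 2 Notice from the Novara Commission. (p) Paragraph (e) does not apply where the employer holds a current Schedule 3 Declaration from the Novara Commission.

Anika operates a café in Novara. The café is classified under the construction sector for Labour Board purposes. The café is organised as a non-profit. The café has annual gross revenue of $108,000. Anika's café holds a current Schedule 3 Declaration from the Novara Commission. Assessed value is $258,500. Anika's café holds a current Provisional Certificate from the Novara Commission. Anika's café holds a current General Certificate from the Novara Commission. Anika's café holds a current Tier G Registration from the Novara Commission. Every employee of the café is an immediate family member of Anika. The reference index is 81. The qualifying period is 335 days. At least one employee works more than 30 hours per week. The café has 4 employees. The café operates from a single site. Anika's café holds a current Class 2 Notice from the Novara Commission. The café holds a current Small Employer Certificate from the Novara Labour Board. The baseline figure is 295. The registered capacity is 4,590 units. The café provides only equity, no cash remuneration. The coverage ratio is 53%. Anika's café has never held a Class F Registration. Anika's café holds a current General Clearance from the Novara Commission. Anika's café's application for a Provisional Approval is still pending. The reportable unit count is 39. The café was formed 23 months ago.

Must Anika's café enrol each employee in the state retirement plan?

Yes — Anika's café must enrol each employee in the state retirement plan.

Exception (a) requires that the baseline figure is under 292; but the baseline figure is 295, not under 292, so (a) is unavailable.
Exception (b) requires that the business's age is below 22 months; but the business's age is 23 months, not below 22 months, so (b) is unavailable.
All of (c)'s requirements are met (the employer operates from a single site; a current Small Employer Certificate is held; a current Tier G Registration is held). However, paragraph (h) must be considered: (h) operates against (c): a current Provisional Certificate is held. (c) is therefore removed.
Exception (d): the reference index is 81, below the 102 limit; the employer is a non-profit — every condition holds. Turning to paragraphs (i)–(o): (i) operates against (d): assessed value is $258,500, meeting the $240,500 threshold. (j) operates (the qualifying period is 335 days, less than the 360 days limit), but is displaced by (k): (k) operates — a current General Certificate is held. (l) would limit (k) — at least one employee exceeds 30 hours/week — but (m) sets (l) aside: (m) operates against (l): the café is classified under the construction sector. (n) would limit (m) — the reportable unit count is 39, less than the 40 limit — but (o) sets (n) aside: (o) applies — a current Class 2 Notice is held. (d) is therefore removed.
Exception (e) requires that the employer holds a current Class F Registration from the Novara Commission; but no current Class F Registration is held, so (e) is unavailable.
None of the exceptions is available; § 51.6 applies in full.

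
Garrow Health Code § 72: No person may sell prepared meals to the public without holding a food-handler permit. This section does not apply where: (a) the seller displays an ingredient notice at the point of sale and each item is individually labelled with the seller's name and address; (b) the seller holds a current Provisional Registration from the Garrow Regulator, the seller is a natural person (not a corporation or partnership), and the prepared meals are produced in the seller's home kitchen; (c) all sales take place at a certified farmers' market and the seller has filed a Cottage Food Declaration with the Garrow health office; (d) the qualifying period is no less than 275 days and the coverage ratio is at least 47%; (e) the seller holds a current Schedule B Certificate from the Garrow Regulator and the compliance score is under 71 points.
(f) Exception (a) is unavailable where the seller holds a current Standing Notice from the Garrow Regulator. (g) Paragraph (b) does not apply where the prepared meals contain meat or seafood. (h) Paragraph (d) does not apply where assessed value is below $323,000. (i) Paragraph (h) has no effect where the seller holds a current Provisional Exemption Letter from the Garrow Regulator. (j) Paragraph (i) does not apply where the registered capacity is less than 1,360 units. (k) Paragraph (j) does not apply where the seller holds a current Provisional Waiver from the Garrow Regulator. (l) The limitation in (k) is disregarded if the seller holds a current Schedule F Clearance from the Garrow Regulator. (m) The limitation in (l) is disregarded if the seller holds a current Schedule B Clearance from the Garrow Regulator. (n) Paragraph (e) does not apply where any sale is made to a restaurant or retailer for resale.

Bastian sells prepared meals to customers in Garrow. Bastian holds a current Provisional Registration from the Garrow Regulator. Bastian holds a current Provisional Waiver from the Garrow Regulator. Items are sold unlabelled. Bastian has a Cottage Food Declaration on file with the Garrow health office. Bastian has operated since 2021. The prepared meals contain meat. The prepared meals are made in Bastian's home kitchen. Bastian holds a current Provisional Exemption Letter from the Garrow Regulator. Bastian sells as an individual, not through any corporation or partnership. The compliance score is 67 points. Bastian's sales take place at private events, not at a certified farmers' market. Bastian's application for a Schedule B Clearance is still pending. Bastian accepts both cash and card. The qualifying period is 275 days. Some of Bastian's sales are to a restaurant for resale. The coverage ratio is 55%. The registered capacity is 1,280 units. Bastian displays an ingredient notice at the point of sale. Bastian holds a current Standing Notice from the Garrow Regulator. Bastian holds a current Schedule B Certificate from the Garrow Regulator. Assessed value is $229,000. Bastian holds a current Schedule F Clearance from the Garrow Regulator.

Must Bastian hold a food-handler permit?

Exception (a) requires that each item is individually labelled with the seller's name and address; but items are sold unlabelled, so (a) is unavailable.
Exception (b): a current Provisional Registration is held; the seller is a natural person; the prepared meals are home-kitchen produced — every condition holds. But applying paragraph (g): (g) is triggered — the prepared meals contain meat. So (b) is unavailable.
Exception (c) requires that all sales take place at a certified farmers' market; but sales are at private events, not a certified farmers' market, so (c) is unavailable.
Exception (d)'s conditions are all satisfied: the qualifying period is 275 days, meeting the 275 days threshold; the coverage ratio is 55%, meeting the 47% threshold. But: (h) operates against (d): assessed value is $229,000, below the $323,000 limit. (i) operates (a current Provisional Exemption Letter is held), but is itself disapplied by (j): (j) operates against (i): the registered capacity is 1,280 units, less than the 1,360 units limit. (k) would limit (j) — a current Provisional Waiver is held — but (l) sets (k) aside: (l) is engaged — a current Schedule F Clearance is held. (m), which would lift (l), is not engaged — no current Schedule B Clearance is held. Exception (d) does not apply.
Exception (e) is satisfied on its face — a current Schedule B Certificate is held; the compliance score is 67 points, under the 71 points limit. But: (n) applies — some sales are to a restaurant for resale. So (e) is unavailable.
Every exception is unavailable, so the rule governs.

Yes — Bastian must hold a food-handler permit.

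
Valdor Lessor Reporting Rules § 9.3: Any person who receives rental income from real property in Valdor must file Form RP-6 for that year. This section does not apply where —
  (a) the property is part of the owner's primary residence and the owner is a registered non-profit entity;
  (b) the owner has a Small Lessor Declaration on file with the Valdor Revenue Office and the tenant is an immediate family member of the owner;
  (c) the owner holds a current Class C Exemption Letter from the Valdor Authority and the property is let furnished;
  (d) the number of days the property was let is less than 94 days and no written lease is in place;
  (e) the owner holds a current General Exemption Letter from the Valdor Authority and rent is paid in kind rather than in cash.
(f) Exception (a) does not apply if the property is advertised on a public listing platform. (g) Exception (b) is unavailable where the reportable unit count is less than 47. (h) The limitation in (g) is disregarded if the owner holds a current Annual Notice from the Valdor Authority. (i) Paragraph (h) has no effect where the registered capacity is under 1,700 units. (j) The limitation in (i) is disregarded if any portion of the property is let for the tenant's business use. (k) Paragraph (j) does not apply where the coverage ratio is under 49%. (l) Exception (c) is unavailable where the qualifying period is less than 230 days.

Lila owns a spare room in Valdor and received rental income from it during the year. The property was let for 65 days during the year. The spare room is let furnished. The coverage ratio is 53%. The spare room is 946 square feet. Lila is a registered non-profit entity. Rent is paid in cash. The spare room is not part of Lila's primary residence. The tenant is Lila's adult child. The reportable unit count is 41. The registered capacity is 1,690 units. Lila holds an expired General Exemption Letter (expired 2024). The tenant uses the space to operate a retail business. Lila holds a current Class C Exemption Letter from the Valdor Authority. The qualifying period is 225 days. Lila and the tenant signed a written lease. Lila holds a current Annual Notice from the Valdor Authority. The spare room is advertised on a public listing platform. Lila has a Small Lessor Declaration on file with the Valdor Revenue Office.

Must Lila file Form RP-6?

Exception (a) does not apply: the spare room is not part of the primary residence.
All of (b)'s requirements are met (a Small Lessor Declaration is on file; the tenant is an immediate family member). Considering the limiting provisions: (g) would limit (b) — the reportable unit count is 41, less than the 47 limit — but (h) sets (g) aside: (h) operates against (g): a current Annual Notice is held. (i) is triggered (the registered capacity is 1,690 units, under the 1,700 units limit), but yields to (j): (j) operates — the space is let for business use. (k), which would lift (j), is not engaged — the coverage ratio is 53%, not under 49%. Exception (b) stands.
Exception (c): a current Class C Exemption Letter is held; the property is let furnished — every condition holds. But applying paragraph (l): (l) operates against (c): the qualifying period is 225 days, less than the 230 days limit. (c) is therefore removed.
Exception (d) fails — a written lease is in place.
Exception (e) fails — there is no General Exemption Letter in force.

No — exception (b) applies; Lila is not required to file Form RP-6.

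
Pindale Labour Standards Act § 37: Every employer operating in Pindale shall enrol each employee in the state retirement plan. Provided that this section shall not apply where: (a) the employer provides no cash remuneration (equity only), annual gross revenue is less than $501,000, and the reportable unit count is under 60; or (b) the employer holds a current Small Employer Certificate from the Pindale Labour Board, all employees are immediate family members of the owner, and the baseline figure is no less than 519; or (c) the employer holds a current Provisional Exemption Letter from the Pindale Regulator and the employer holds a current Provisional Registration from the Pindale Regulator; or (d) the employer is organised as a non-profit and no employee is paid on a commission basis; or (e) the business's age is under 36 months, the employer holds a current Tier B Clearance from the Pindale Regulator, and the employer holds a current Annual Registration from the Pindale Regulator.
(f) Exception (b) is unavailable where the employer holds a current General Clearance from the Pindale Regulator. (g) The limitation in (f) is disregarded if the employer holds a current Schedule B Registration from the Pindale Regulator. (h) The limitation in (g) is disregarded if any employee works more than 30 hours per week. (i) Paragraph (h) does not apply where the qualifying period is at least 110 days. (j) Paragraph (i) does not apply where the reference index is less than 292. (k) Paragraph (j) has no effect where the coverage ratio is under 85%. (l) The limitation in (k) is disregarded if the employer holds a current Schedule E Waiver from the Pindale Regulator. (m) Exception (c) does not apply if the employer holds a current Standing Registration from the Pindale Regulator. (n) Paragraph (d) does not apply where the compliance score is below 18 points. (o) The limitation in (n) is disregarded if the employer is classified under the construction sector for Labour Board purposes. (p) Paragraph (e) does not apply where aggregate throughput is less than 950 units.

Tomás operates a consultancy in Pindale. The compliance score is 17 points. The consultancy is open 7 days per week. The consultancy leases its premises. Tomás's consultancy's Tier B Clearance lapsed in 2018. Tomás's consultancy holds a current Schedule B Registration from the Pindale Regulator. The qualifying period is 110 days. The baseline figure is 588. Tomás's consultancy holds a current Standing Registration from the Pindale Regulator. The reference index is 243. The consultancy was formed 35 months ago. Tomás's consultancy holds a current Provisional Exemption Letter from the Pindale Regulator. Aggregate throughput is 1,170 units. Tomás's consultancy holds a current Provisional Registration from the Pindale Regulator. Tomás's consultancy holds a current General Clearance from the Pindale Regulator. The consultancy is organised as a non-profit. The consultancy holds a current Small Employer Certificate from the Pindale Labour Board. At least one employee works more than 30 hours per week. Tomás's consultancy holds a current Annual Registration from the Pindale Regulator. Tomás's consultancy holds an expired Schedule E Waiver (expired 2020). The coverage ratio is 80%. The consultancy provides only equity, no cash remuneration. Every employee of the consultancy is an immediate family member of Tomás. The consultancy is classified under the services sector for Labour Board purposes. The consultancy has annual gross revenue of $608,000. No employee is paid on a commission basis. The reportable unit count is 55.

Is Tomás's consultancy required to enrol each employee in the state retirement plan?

No — exception (b) applies; Tomás's consultancy is not required to enrol each employee in the state retirement plan.

Exception (a) requires that annual gross revenue is less than $501,000; but annual gross revenue is $608,000, not less than $501,000, so (a) is unavailable.
Exception (b): a current Small Employer Certificate is held; every employee is an immediate family member; the baseline figure is 588, meeting the 519 threshold — every condition holds. Applying paragraphs (f)–(l): (f) would limit (b) — a current General Clearance is held — but (g) sets (f) aside: (g) operates against (f): a current Schedule B Registration is held. (h) is triggered (at least one employee exceeds 30 hours/week), but is overridden by (i): (i) is engaged — the qualifying period is 110 days, meeting the 110 days threshold. (j) would limit (i) — the reference index is 243, less than the 292 limit — but (k) sets (j) aside: (k) operates against (j): the coverage ratio is 80%, under the 85% limit. (l), which would lift (k), is not triggered — no current Schedule E Waiver is held. Exception (b) stands.
Exception (c): a current Provisional Exemption Letter is held; a current Provisional Registration is held — every condition holds. But applying paragraph (m): (m) operates against (c): a current Standing Registration is held. So (c) is unavailable.
Exception (d)'s conditions are all satisfied: the employer is a non-profit; no employee is paid on commission. Turning to paragraphs (n)–(o): (n) operates against (d): the compliance score is 17 points, below the 18 points limit. (o), which would lift (n), does not operate here — the consultancy is classified under the services sector. (d) is therefore removed.
Exception (e) fails — the Tier B Clearance is not current.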